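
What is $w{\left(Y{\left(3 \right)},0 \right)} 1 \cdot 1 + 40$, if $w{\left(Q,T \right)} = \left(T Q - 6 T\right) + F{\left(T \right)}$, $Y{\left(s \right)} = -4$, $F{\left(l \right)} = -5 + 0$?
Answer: $35$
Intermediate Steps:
$F{\left(l \right)} = -5$
$w{\left(Q,T \right)} = -5 - 6 T + Q T$ ($w{\left(Q,T \right)} = \left(T Q - 6 T\right) - 5 = \left(Q T - 6 T\right) - 5 = \left(- 6 T + Q T\right) - 5 = -5 - 6 T + Q T$)
$w{\left(Y{\left(3 \right)},0 \right)} 1 \cdot 1 + 40 = \left(-5 - 0 - 0\right) 1 \cdot 1 + 40 = \left(-5 + 0 + 0\right) 1 + 40 = \left(-5\right) 1 + 40 = -5 + 40 = 35$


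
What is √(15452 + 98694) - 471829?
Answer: -471829 + √114146 ≈ -4.7149e+5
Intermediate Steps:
√(15452 + 98694) - 471829 = √114146 - 471829 = -471829 + √114146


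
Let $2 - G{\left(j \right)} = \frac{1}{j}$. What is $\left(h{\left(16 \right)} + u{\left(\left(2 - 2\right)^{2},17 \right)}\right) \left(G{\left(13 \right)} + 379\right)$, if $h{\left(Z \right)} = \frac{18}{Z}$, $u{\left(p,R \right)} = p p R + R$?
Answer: $\frac{89755}{13} \approx 6904.2$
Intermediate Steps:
$G{\left(j \right)} = 2 - \frac{1}{j}$
$u{\left(p,R \right)} = R + R p^{2}$ ($u{\left(p,R \right)} = p^{2} R + R = R p^{2} + R = R + R p^{2}$)
$\left(h{\left(16 \right)} + u{\left(\left(2 - 2\right)^{2},17 \right)}\right) \left(G{\left(13 \right)} + 379\right) = \left(\frac{18}{16} + 17 \left(1 + \left(\left(2 - 2\right)^{2}\right)^{2}\right)\right) \left(\left(2 - \frac{1}{13}\right) + 379\right) = \left(18 \cdot \frac{1}{16} + 17 \left(1 + \left(0^{2}\right)^{2}\right)\right) \left(\left(2 - \frac{1}{13}\right) + 379\right) = \left(\frac{9}{8} + 17 \left(1 + 0^{2}\right)\right) \left(\left(2 - \frac{1}{13}\right) + 379\right) = \left(\frac{9}{8} + 17 \left(1 + 0\right)\right) \left(\frac{25}{13} + 379\right) = \left(\frac{9}{8} + 17 \cdot 1\right) \frac{4952}{13} = \left(\frac{9}{8} + 17\right) \frac{4952}{13} = \frac{145}{8} \cdot \frac{4952}{13} = \frac{89755}{13}$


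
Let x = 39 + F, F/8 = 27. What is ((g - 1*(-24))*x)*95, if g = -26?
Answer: -48450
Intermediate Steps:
F = 216 (F = 8*27 = 216)
x = 255 (x = 39 + 216 = 255)
((g - 1*(-24))*x)*95 = ((-26 - 1*(-24))*255)*95 = ((-26 + 24)*255)*95 = -2*255*95 = -510*95 = -48450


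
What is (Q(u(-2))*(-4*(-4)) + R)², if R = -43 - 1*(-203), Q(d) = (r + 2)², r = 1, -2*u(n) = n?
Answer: 92416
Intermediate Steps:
u(n) = -n/2
Q(d) = 9 (Q(d) = (1 + 2)² = 3² = 9)
R = 160 (R = -43 + 203 = 160)
(Q(u(-2))*(-4*(-4)) + R)² = (9*(-4*(-4)) + 160)² = (9*16 + 160)² = (144 + 160)² = 304² = 92416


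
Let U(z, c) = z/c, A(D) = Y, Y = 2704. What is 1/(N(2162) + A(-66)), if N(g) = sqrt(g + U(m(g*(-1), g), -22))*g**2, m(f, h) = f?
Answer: -1859/33951291993929487 + 26876903*sqrt(517)/135805167975717948 ≈ 4.4999e-9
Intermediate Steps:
A(D) = 2704
N(g) = sqrt(506)*g**(5/2)/22 (N(g) = sqrt(g + (g*(-1))/(-22))*g**2 = sqrt(g - g*(-1/22))*g**2 = sqrt(g + g/22)*g**2 = sqrt(23*g/22)*g**2 = (sqrt(506)*sqrt(g)/22)*g**2 = sqrt(506)*g**(5/2)/22)
1/(N(2162) + A(-66)) = 1/(sqrt(506)*2162**(5/2)/22 + 2704) = 1/(sqrt(506)*(4674244*sqrt(2162))/22 + 2704) = 1/(107507612*sqrt(517)/11 + 2704) = 1/(2704 + 107507612*sqrt(517)/11)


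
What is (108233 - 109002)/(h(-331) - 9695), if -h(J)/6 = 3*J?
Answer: 769/3737 ≈ 0.20578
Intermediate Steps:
h(J) = -18*J
(108233 - 109002)/(h(-331) - 9695) = (108233 - 109002)/(-18*(-331) - 9695) = -769/(5958 - 9695) = -769/(-3737) = -769*(-1/3737) = 769/3737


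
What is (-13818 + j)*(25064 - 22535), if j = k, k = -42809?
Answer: -143209683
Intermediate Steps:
j = -42809
(-13818 + j)*(25064 - 22535) = (-13818 - 42809)*(25064 - 22535) = -56627*2529 = -143209683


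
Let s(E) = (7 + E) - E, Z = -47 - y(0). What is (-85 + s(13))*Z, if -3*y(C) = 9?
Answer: 3432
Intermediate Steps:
y(C) = -3 (y(C) = -⅓*9 = -3)
Z = -44 (Z = -47 - 1*(-3) = -47 + 3 = -44)
s(E) = 7
(-85 + s(13))*Z = (-85 + 7)*(-44) = -78*(-44) = 3432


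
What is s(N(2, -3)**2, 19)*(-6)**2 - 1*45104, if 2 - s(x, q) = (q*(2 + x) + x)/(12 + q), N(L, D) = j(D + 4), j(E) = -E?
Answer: -1398080/31 ≈ -45099.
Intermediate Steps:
N(L, D) = -4 - D (N(L, D) = -(D + 4) = -(4 + D) = -4 - D)
s(x, q) = 2 - (x + q*(2 + x))/(12 + q) (s(x, q) = 2 - (q*(2 + x) + x)/(12 + q) = 2 - (x + q*(2 + x))/(12 + q))
s(N(2, -3)**2, 19)*(-6)**2 - 1*45104 = ((24 - (-4 - 1*(-3))**2 - 1*19*(-4 - 1*(-3))**2)/(12 + 19))*(-6)**2 - 1*45104 = ((24 - (-4 + 3)**2 - 1*19*(-4 + 3)**2)/31)*36 - 45104 = ((24 - 1*(-1)**2 - 1*19*(-1)**2)/31)*36 - 45104 = ((24 - 1*1 - 1*19*1)/31)*36 - 45104 = ((24 - 1 - 19)/31)*36 - 45104 = ((1/31)*4)*36 - 45104 = (4/31)*36 - 45104 = 144/31 - 45104 = -1398080/31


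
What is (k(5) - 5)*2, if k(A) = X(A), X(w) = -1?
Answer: -12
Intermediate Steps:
k(A) = -1
(k(5) - 5)*2 = (-1 - 5)*2 = -6*2 = -12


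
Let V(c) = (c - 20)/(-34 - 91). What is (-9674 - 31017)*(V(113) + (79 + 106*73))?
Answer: -39756409112/125 ≈ -3.1805e+8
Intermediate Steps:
V(c) = 4/25 - c/125 (V(c) = (-20 + c)/(-125) = (-20 + c)*(-1/125) = 4/25 - c/125)
(-9674 - 31017)*(V(113) + (79 + 106*73)) = (-9674 - 31017)*((4/25 - 1/125*113) + (79 + 106*73)) = -40691*((4/25 - 113/125) + (79 + 7738)) = -40691*(-93/125 + 7817) = -40691*977032/125 = -39756409112/125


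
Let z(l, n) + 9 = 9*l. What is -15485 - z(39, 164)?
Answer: -15827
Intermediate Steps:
z(l, n) = -9 + 9*l
-15485 - z(39, 164) = -15485 - (-9 + 9*39) = -15485 - (-9 + 351) = -15485 - 1*342 = -15485 - 342 = -15827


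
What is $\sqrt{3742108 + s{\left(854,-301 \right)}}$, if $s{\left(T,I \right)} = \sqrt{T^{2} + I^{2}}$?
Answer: $\sqrt{3742108 + 7 \sqrt{16733}} \approx 1934.7$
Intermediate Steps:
$s{\left(T,I \right)} = \sqrt{I^{2} + T^{2}}$
$\sqrt{3742108 + s{\left(854,-301 \right)}} = \sqrt{3742108 + \sqrt{\left(-301\right)^{2} + 854^{2}}} = \sqrt{3742108 + \sqrt{90601 + 729316}} = \sqrt{3742108 + \sqrt{819917}} = \sqrt{3742108 + 7 \sqrt{16733}}$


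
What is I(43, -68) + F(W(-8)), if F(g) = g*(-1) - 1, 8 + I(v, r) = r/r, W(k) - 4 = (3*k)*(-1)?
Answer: -36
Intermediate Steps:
W(k) = 4 - 3*k (W(k) = 4 + (3*k)*(-1) = 4 - 3*k)
I(v, r) = -7 (I(v, r) = -8 + r/r = -8 + 1 = -7)
F(g) = -1 - g (F(g) = -g - 1 = -1 - g)
I(43, -68) + F(W(-8)) = -7 + (-1 - (4 - 3*(-8))) = -7 + (-1 - (4 + 24)) = -7 + (-1 - 1*28) = -7 + (-1 - 28) = -7 - 29 = -36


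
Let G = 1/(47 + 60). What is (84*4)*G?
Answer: 336/107 ≈ 3.1402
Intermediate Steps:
G = 1/107 ≈ 0.0093458
(84*4)*G = (84*4)*(1/107) = 336*(1/107) = 336/107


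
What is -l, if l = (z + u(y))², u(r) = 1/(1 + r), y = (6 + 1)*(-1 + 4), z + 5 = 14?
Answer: -39601/484 ≈ -81.820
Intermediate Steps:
z = 9 (z = -5 + 14 = 9)
y = 21 (y = 7*3 = 21)
l = 39601/484 (l = (9 + 1/(1 + 21))² = (9 + 1/22)² = (199/22)² = 39601/484 ≈ 81.820)
-l = -1*39601/484 = -39601/484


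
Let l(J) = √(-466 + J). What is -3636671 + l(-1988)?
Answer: -3636671 + I*√2454 ≈ -3.6367e+6 + 49.538*I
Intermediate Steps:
-3636671 + l(-1988) = -3636671 + √(-466 - 1988) = -3636671 + √(-2454) = -3636671 + I*√2454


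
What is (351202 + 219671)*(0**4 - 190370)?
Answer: -108677093010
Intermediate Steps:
(351202 + 219671)*(0**4 - 190370) = 570873*(0 - 190370) = 570873*(-190370) = -108677093010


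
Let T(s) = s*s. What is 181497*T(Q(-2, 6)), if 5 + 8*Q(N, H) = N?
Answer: 8893353/64 ≈ 1.3896e+5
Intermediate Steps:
Q(N, H) = -5/8 + N/8
T(s) = s²
181497*T(Q(-2, 6)) = 181497*(-5/8 + (⅛)*(-2))² = 181497*(-5/8 - ¼)² = 181497*(-7/8)² = 181497*(49/64) = 8893353/64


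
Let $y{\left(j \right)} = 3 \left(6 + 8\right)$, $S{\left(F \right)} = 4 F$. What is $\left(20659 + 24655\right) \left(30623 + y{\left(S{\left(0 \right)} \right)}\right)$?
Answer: $1389553810$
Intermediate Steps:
$y{\left(j \right)} = 42$ ($y{\left(j \right)} = 3 \cdot 14 = 42$)
$\left(20659 + 24655\right) \left(30623 + y{\left(S{\left(0 \right)} \right)}\right) = \left(20659 + 24655\right) \left(30623 + 42\right) = 45314 \cdot 30665 = 1389553810$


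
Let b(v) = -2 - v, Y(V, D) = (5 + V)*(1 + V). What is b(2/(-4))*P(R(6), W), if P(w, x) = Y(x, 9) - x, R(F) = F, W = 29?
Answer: -2973/2 ≈ -1486.5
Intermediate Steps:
Y(V, D) = (1 + V)*(5 + V)
P(w, x) = 5 + x² + 5*x (P(w, x) = (5 + x² + 6*x) - x = 5 + x² + 5*x)
b(2/(-4))*P(R(6), W) = (-2 - 2/(-4))*(5 + 29² + 5*29) = (-2 - 2*(-1)/4)*(5 + 841 + 145) = (-2 - 1*(-½))*991 = (-2 + ½)*991 = -3/2*991 = -2973/2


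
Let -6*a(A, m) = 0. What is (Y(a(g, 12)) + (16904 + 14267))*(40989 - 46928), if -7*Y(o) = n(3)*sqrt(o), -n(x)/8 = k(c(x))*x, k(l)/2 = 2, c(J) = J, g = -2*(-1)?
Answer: -185124569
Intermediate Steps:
g = 2
a(A, m) = 0 (a(A, m) = -1/6*0 = 0)
k(l) = 4 (k(l) = 2*2 = 4)
n(x) = -32*x
Y(o) = 96*sqrt(o)/7 (Y(o) = -(-32*3)*sqrt(o)/7 = -(-96)*sqrt(o)/7 = 96*sqrt(o)/7)
(Y(a(g, 12)) + (16904 + 14267))*(40989 - 46928) = (96*sqrt(0)/7 + (16904 + 14267))*(40989 - 46928) = ((96/7)*0 + 31171)*(-5939) = (0 + 31171)*(-5939) = 31171*(-5939) = -185124569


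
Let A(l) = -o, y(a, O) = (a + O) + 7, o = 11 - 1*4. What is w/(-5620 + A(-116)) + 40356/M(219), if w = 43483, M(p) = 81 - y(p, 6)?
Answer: -233649145/849677 ≈ -274.99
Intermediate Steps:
o = 7 (o = 11 - 4 = 7)
y(a, O) = 7 + O + a (y(a, O) = (O + a) + 7 = 7 + O + a)
M(p) = 68 - p (M(p) = 81 - (7 + 6 + p) = 81 - (13 + p) = 81 + (-13 - p) = 68 - p)
A(l) = -7 (A(l) = -1*7 = -7)
w/(-5620 + A(-116)) + 40356/M(219) = 43483/(-5620 - 7) + 40356/(68 - 1*219) = 43483/(-5627) + 40356/(68 - 219) = 43483*(-1/5627) + 40356/(-151) = -43483/5627 + 40356*(-1/151) = -43483/5627 - 40356/151 = -233649145/849677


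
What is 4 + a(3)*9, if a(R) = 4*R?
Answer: 112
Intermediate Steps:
4 + a(3)*9 = 4 + (4*3)*9 = 4 + 12*9 = 4 + 108 = 112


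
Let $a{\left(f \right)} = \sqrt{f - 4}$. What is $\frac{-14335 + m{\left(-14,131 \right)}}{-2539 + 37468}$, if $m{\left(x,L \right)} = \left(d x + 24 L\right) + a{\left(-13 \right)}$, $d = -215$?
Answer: $- \frac{909}{3881} + \frac{i \sqrt{17}}{34929} \approx -0.23422 + 0.00011804 i$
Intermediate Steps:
$a{\left(f \right)} = \sqrt{-4 + f}$
$m{\left(x,L \right)} = - 215 x + 24 L + i \sqrt{17}$ ($m{\left(x,L \right)} = \left(- 215 x + 24 L\right) + \sqrt{-4 - 13} = \left(- 215 x + 24 L\right) + \sqrt{-17} = \left(- 215 x + 24 L\right) + i \sqrt{17} = - 215 x + 24 L + i \sqrt{17}$)
$\frac{-14335 + m{\left(-14,131 \right)}}{-2539 + 37468} = \frac{-14335 + \left(\left(-215\right) \left(-14\right) + 24 \cdot 131 + i \sqrt{17}\right)}{-2539 + 37468} = \frac{-14335 + \left(3010 + 3144 + i \sqrt{17}\right)}{34929} = \left(-14335 + \left(6154 + i \sqrt{17}\right)\right) \frac{1}{34929} = \left(-8181 + i \sqrt{17}\right) \frac{1}{34929} = - \frac{909}{3881} + \frac{i \sqrt{17}}{34929}$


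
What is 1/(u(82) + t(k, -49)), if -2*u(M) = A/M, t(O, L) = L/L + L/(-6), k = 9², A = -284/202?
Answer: 12423/113984 ≈ 0.10899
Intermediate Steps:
A = -142/101 (A = -284*1/202 = -142/101 ≈ -1.4059)
k = 81
t(O, L) = 1 - L/6 (t(O, L) = 1 + L*(-⅙) = 1 - L/6)
u(M) = 71/(101*M) (u(M) = -(-71)/(101*M) = 71/(101*M))
1/(u(82) + t(k, -49)) = 1/((71/101)/82 + (1 - ⅙*(-49))) = 1/((71/101)*(1/82) + (1 + 49/6)) = 1/(71/8282 + 55/6) = 1/(113984/12423) = 12423/113984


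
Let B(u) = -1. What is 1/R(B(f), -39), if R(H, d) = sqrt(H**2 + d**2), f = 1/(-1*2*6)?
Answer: sqrt(1522)/1522 ≈ 0.025633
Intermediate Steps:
f = -1/12 (f = 1/(-2*6) = 1/(-12) = -1/12 ≈ -0.083333)
1/R(B(f), -39) = 1/(sqrt((-1)**2 + (-39)**2)) = 1/(sqrt(1 + 1521)) = 1/(sqrt(1522)) = sqrt(1522)/1522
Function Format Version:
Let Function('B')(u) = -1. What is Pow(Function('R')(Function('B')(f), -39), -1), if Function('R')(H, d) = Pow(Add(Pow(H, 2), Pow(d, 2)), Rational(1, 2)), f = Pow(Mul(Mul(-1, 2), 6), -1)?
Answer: Mul(Rational(1, 1522), Pow(1522, Rational(1, 2))) ≈ 0.025633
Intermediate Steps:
f = Rational(-1, 12) (f = Pow(Mul(-2, 6), -1) = Pow(-12, -1) = Rational(-1, 12) ≈ -0.083333)
Pow(Function('R')(Function('B')(f), -39), -1) = Pow(Pow(Add(Pow(-1, 2), Pow(-39, 2)), Rational(1, 2)), -1) = Pow(Pow(Add(1, 1521), Rational(1, 2)), -1) = Pow(Pow(1522, Rational(1, 2)), -1) = Mul(Rational(1, 1522), Pow(1522, Rational(1, 2)))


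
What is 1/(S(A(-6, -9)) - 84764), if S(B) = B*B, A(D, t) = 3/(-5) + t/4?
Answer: -400/33902351 ≈ -1.1799e-5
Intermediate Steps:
A(D, t) = -⅗ + t/4 (A(D, t) = 3*(-⅕) + t*(¼) = -⅗ + t/4)
S(B) = B²
1/(S(A(-6, -9)) - 84764) = 1/((-⅗ + (¼)*(-9))² - 84764) = 1/((-⅗ - 9/4)² - 84764) = 1/((-57/20)² - 84764) = 1/(3249/400 - 84764) = 1/(-33902351/400) = -400/33902351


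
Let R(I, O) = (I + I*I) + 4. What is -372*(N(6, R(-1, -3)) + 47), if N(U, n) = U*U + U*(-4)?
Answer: -21948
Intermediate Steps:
R(I, O) = 4 + I + I² (R(I, O) = (I + I²) + 4 = 4 + I + I²)
N(U, n) = U² - 4*U
-372*(N(6, R(-1, -3)) + 47) = -372*(6*(-4 + 6) + 47) = -372*(6*2 + 47) = -372*(12 + 47) = -372*59 = -21948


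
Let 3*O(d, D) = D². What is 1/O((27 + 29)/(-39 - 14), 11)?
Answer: 3/121 ≈ 0.024793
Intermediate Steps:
O(d, D) = D²/3
1/O((27 + 29)/(-39 - 14), 11) = 1/((⅓)*11²) = 1/((⅓)*121) = 1/(121/3) = 3/121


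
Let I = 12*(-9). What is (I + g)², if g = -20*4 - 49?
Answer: 56169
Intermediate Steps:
g = -129 (g = -80 - 49 = -129)
I = -108
(I + g)² = (-108 - 129)² = (-237)² = 56169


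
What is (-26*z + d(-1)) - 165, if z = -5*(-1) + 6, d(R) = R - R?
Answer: -451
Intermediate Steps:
d(R) = 0
z = 11 (z = 5 + 6 = 11)
(-26*z + d(-1)) - 165 = (-26*11 + 0) - 165 = (-286 + 0) - 165 = -286 - 165 = -451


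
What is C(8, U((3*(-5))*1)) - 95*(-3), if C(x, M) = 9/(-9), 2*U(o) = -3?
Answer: 284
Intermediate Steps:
U(o) = -3/2 (U(o) = (1/2)*(-3) = -3/2)
C(x, M) = -1 (C(x, M) = 9*(-1/9) = -1)
C(8, U((3*(-5))*1)) - 95*(-3) = -1 - 95*(-3) = -1 + 285 = 284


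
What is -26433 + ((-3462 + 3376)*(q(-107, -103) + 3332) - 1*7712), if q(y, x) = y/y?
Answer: -320783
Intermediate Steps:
q(y, x) = 1
-26433 + ((-3462 + 3376)*(q(-107, -103) + 3332) - 1*7712) = -26433 + ((-3462 + 3376)*(1 + 3332) - 1*7712) = -26433 + (-86*3333 - 7712) = -26433 + (-286638 - 7712) = -26433 - 294350 = -320783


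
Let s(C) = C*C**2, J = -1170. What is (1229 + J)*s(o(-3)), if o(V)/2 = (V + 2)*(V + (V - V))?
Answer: 12744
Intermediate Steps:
o(V) = 2*V*(2 + V) (o(V) = 2*((V + 2)*(V + (V - V))) = 2*((2 + V)*(V + 0)) = 2*((2 + V)*V) = 2*(V*(2 + V)) = 2*V*(2 + V))
s(C) = C**3
(1229 + J)*s(o(-3)) = (1229 - 1170)*(2*(-3)*(2 - 3))**3 = 59*(2*(-3)*(-1))**3 = 59*6**3 = 59*216 = 12744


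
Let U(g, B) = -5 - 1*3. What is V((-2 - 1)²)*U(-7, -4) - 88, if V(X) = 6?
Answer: -136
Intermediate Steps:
U(g, B) = -8 (U(g, B) = -5 - 3 = -8)
V((-2 - 1)²)*U(-7, -4) - 88 = 6*(-8) - 88 = -48 - 88 = -136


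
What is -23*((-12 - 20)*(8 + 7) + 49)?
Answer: 9913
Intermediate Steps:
-23*((-12 - 20)*(8 + 7) + 49) = -23*(-32*15 + 49) = -23*(-480 + 49) = -23*(-431) = 9913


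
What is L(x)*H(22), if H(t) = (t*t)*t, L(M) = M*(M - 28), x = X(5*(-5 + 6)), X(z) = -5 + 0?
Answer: 1756920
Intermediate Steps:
X(z) = -5
x = -5
L(M) = M*(-28 + M)
H(t) = t**3 (H(t) = t**2*t = t**3)
L(x)*H(22) = -5*(-28 - 5)*22**3 = -5*(-33)*10648 = 165*10648 = 1756920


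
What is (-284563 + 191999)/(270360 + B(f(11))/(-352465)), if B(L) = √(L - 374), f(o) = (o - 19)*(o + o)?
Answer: -62179402232807034480/181612972512658375211 - 3262557026*I*√22/181612972512658375211 ≈ -0.34237 - 8.426e-11*I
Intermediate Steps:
f(o) = 2*o*(-19 + o) (f(o) = (-19 + o)*(2*o) = 2*o*(-19 + o))
B(L) = √(-374 + L)
(-284563 + 191999)/(270360 + B(f(11))/(-352465)) = (-284563 + 191999)/(270360 + √(-374 + 2*11*(-19 + 11))/(-352465)) = -92564/(270360 + √(-374 + 2*11*(-8))*(-1/352465)) = -92564/(270360 + √(-374 - 176)*(-1/352465)) = -92564/(270360 + √(-550)*(-1/352465)) = -92564/(270360 + (5*I*√22)*(-1/352465)) = -92564/(270360 - I*√22/70493)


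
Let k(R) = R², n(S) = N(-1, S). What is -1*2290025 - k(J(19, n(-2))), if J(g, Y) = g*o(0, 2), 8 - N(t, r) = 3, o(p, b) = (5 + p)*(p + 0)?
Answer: -2290025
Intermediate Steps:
o(p, b) = p*(5 + p) (o(p, b) = (5 + p)*p = p*(5 + p))
N(t, r) = 5 (N(t, r) = 8 - 1*3 = 8 - 3 = 5)
n(S) = 5
J(g, Y) = 0 (J(g, Y) = g*(0*(5 + 0)) = g*(0*5) = g*0 = 0)
-1*2290025 - k(J(19, n(-2))) = -1*2290025 - 1*0² = -2290025 - 1*0 = -2290025 + 0 = -2290025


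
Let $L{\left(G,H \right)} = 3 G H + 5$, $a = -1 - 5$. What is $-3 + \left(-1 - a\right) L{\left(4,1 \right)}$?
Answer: $82$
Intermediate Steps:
$a = -6$ ($a = -1 - 5 = -6$)
$L{\left(G,H \right)} = 5 + 3 G H$ ($L{\left(G,H \right)} = 3 G H + 5 = 5 + 3 G H$)
$-3 + \left(-1 - a\right) L{\left(4,1 \right)} = -3 + \left(-1 - -6\right) \left(5 + 3 \cdot 4 \cdot 1\right) = -3 + \left(-1 + 6\right) \left(5 + 12\right) = -3 + 5 \cdot 17 = -3 + 85 = 82$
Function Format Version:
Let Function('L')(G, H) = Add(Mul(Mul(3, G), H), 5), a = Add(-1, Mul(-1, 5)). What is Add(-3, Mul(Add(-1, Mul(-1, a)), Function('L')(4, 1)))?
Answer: 82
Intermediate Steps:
a = -6 (a = Add(-1, -5) = -6)
Function('L')(G, H) = Add(5, Mul(3, G, H)) (Function('L')(G, H) = Add(Mul(3, G, H), 5) = Add(5, Mul(3, G, H)))
Add(-3, Mul(Add(-1, Mul(-1, a)), Function('L')(4, 1))) = Add(-3, Mul(Add(-1, Mul(-1, -6)), Add(5, Mul(3, 4, 1)))) = Add(-3, Mul(Add(-1, 6), Add(5, 12))) = Add(-3, Mul(5, 17)) = Add(-3, 85) = 82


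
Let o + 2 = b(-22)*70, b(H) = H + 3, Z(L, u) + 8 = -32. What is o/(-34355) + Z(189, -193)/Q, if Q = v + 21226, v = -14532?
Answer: 3771104/114986185 ≈ 0.032796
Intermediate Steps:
Z(L, u) = -40 (Z(L, u) = -8 - 32 = -40)
Q = 6694 (Q = -14532 + 21226 = 6694)
b(H) = 3 + H
o = -1332 (o = -2 + (3 - 22)*70 = -2 - 19*70 = -2 - 1330 = -1332)
o/(-34355) + Z(189, -193)/Q = -1332/(-34355) - 40/6694 = -1332*(-1/34355) - 40*1/6694 = 1332/34355 - 20/3347 = 3771104/114986185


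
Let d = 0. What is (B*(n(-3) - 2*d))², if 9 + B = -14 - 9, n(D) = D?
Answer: 9216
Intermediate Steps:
B = -32 (B = -9 + (-14 - 9) = -9 - 23 = -32)
(B*(n(-3) - 2*d))² = (-32*(-3 - 2*0))² = (-32*(-3 + 0))² = (-32*(-3))² = 96² = 9216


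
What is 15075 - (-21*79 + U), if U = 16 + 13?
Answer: 16705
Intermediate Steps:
U = 29
15075 - (-21*79 + U) = 15075 - (-21*79 + 29) = 15075 - (-1659 + 29) = 15075 - 1*(-1630) = 15075 + 1630 = 16705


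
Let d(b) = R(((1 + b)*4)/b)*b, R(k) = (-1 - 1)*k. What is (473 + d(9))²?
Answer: 154449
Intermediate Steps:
R(k) = -2*k
d(b) = -8 - 8*b (d(b) = (-2*(1 + b)*4/b)*b = (-2*(4 + 4*b)/b)*b = -8 - 8*b)
(473 + d(9))² = (473 + (-8 - 8*9))² = (473 + (-8 - 72))² = (473 - 80)² = 393² = 154449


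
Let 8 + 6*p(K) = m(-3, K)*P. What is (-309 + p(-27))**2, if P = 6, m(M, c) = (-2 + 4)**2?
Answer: 844561/9 ≈ 93840.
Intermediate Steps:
m(M, c) = 4 (m(M, c) = 2**2 = 4)
p(K) = 8/3 (p(K) = -4/3 + (4*6)/6 = -4/3 + (1/6)*24 = -4/3 + 4 = 8/3)
(-309 + p(-27))**2 = (-309 + 8/3)**2 = (-919/3)**2 = 844561/9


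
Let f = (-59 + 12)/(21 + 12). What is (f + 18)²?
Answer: 299209/1089 ≈ 274.76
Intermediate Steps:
f = -47/33 ≈ -1.4242
(f + 18)² = (-47/33 + 18)² = (547/33)² = 299209/1089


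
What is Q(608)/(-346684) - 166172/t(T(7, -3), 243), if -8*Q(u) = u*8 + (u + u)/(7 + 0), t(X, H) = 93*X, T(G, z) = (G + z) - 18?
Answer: 7201249192/56422821 ≈ 127.63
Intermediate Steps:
T(G, z) = -18 + G + z
Q(u) = -29*u/28 (Q(u) = -(u*8 + (u + u)/(7 + 0))/8 = -(8*u + (2*u)/7)/8 = -(8*u + (2*u)*(1/7))/8 = -(8*u + 2*u/7)/8 = -29*u/28)
Q(608)/(-346684) - 166172/t(T(7, -3), 243) = -29/28*608/(-346684) - 166172*1/(93*(-18 + 7 - 3)) = -4408/7*(-1/346684) - 166172/(93*(-14)) = 1102/606697 - 166172/(-1302) = 1102/606697 - 166172*(-1/1302) = 1102/606697 + 83086/651 = 7201249192/56422821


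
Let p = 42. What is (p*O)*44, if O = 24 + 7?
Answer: 57288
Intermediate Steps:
O = 31
(p*O)*44 = (42*31)*44 = 1302*44 = 57288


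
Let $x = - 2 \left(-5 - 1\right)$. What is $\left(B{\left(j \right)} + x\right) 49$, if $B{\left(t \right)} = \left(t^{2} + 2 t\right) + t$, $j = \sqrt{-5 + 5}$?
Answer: $588$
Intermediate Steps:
$x = 12$ ($x = \left(-2\right) \left(-6\right) = 12$)
$j = 0$ ($j = \sqrt{0} = 0$)
$B{\left(t \right)} = t^{2} + 3 t$
$\left(B{\left(j \right)} + x\right) 49 = \left(0 \left(3 + 0\right) + 12\right) 49 = \left(0 \cdot 3 + 12\right) 49 = \left(0 + 12\right) 49 = 12 \cdot 49 = 588$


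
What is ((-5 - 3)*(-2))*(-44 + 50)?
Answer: 96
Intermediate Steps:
((-5 - 3)*(-2))*(-44 + 50) = -8*(-2)*6 = 16*6 = 96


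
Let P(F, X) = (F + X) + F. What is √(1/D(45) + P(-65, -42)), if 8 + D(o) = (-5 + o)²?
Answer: 11*I*√900674/796 ≈ 13.115*I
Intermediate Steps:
D(o) = -8 + (-5 + o)²
P(F, X) = X + 2*F
√(1/D(45) + P(-65, -42)) = √(1/(-8 + (-5 + 45)²) + (-42 + 2*(-65))) = √(1/(-8 + 40²) + (-42 - 130)) = √(1/(-8 + 1600) - 172) = √(1/1592 - 172) = √(-273823/1592) = 11*I*√900674/796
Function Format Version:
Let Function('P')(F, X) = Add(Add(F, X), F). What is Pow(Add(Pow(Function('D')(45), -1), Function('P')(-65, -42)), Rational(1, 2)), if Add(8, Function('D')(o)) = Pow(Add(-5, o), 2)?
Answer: Mul(Rational(11, 796), I, Pow(900674, Rational(1, 2))) ≈ Mul(13.115, I)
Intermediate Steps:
Function('D')(o) = Add(-8, Pow(Add(-5, o), 2))
Function('P')(F, X) = Add(X, Mul(2, F))
Pow(Add(Pow(Function('D')(45), -1), Function('P')(-65, -42)), Rational(1, 2)) = Pow(Add(Pow(Add(-8, Pow(Add(-5, 45), 2)), -1), Add(-42, Mul(2, -65))), Rational(1, 2)) = Pow(Add(Pow(Add(-8, Pow(40, 2)), -1), Add(-42, -130)), Rational(1, 2)) = Pow(Add(Pow(Add(-8, 1600), -1), -172), Rational(1, 2)) = Pow(Add(Pow(1592, -1), -172), Rational(1, 2)) = Pow(Add(Rational(1, 1592), -172), Rational(1, 2)) = Pow(Rational(-273823, 1592), Rational(1, 2)) = Mul(Rational(11, 796), I, Pow(900674, Rational(1, 2)))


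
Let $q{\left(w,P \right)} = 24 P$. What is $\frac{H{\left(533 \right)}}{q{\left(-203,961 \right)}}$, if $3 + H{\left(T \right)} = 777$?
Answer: $\frac{129}{3844} \approx 0.033559$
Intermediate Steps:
$H{\left(T \right)} = 774$ ($H{\left(T \right)} = -3 + 777 = 774$)
$\frac{H{\left(533 \right)}}{q{\left(-203,961 \right)}} = \frac{774}{24 \cdot 961} = \frac{774}{23064} = 774 \cdot \frac{1}{23064} = \frac{129}{3844}$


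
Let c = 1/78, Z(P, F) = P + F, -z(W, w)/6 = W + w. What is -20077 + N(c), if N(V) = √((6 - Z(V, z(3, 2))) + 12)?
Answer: -20077 + √291954/78 ≈ -20070.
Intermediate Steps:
z(W, w) = -6*W - 6*w (z(W, w) = -6*(W + w) = -6*W - 6*w)
Z(P, F) = F + P
c = 1/78 ≈ 0.012821
N(V) = √(48 - V) (N(V) = √((6 - ((-6*3 - 6*2) + V)) + 12) = √((6 - ((-18 - 12) + V)) + 12) = √((6 - (-30 + V)) + 12) = √((6 + (30 - V)) + 12) = √((36 - V) + 12) = √(48 - V))
-20077 + N(c) = -20077 + √(48 - 1*1/78) = -20077 + √(48 - 1/78) = -20077 + √(3743/78) = -20077 + √291954/78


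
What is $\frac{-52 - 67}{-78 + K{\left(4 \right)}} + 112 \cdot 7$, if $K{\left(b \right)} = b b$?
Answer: $\frac{48727}{62} \approx 785.92$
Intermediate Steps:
$K{\left(b \right)} = b^{2}$
$\frac{-52 - 67}{-78 + K{\left(4 \right)}} + 112 \cdot 7 = \frac{-52 - 67}{-78 + 4^{2}} + 112 \cdot 7 = - \frac{119}{-78 + 16} + 784 = - \frac{119}{-62} + 784 = \left(-119\right) \left(- \frac{1}{62}\right) + 784 = \frac{119}{62} + 784 = \frac{48727}{62}$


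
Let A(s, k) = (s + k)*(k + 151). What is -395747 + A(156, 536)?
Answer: 79657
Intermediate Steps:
A(s, k) = (151 + k)*(k + s) (A(s, k) = (k + s)*(151 + k) = (151 + k)*(k + s))
-395747 + A(156, 536) = -395747 + (536² + 151*536 + 151*156 + 536*156) = -395747 + (287296 + 80936 + 23556 + 83616) = -395747 + 475404 = 79657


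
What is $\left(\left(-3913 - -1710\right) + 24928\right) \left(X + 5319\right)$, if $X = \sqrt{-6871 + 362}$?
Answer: $120874275 + 22725 i \sqrt{6509} \approx 1.2087 \cdot 10^{8} + 1.8334 \cdot 10^{6} i$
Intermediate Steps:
$X = i \sqrt{6509}$ ($X = \sqrt{-6509} = i \sqrt{6509} \approx 80.678 i$)
$\left(\left(-3913 - -1710\right) + 24928\right) \left(X + 5319\right) = \left(\left(-3913 - -1710\right) + 24928\right) \left(i \sqrt{6509} + 5319\right) = \left(\left(-3913 + 1710\right) + 24928\right) \left(5319 + i \sqrt{6509}\right) = \left(-2203 + 24928\right) \left(5319 + i \sqrt{6509}\right) = 22725 \left(5319 + i \sqrt{6509}\right) = 120874275 + 22725 i \sqrt{6509}$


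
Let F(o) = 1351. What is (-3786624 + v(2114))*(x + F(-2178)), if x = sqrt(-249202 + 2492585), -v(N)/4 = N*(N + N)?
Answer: -53416637792 - 39538592*sqrt(2243383) ≈ -1.1264e+11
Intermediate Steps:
v(N) = -8*N**2 (v(N) = -4*N*(N + N) = -4*N*2*N = -8*N**2)
x = sqrt(2243383) ≈ 1497.8
(-3786624 + v(2114))*(x + F(-2178)) = (-3786624 - 8*2114**2)*(sqrt(2243383) + 1351) = (-3786624 - 8*4468996)*(1351 + sqrt(2243383)) = (-3786624 - 35751968)*(1351 + sqrt(2243383)) = -39538592*(1351 + sqrt(2243383)) = -53416637792 - 39538592*sqrt(2243383)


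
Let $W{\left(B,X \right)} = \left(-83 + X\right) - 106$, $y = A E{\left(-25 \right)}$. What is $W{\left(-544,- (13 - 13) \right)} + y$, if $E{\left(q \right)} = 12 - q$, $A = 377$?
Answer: $13760$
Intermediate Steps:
$y = 13949$ ($y = 377 \left(12 - -25\right) = 377 \left(12 + 25\right) = 377 \cdot 37 = 13949$)
$W{\left(B,X \right)} = -189 + X$
$W{\left(-544,- (13 - 13) \right)} + y = \left(-189 - \left(13 - 13\right)\right) + 13949 = \left(-189 - 0\right) + 13949 = \left(-189 + 0\right) + 13949 = -189 + 13949 = 13760$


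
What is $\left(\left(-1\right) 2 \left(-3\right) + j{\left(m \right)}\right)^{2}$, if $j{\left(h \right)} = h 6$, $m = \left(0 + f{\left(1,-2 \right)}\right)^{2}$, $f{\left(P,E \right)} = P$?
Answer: $144$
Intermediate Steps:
$m = 1$ ($m = \left(0 + 1\right)^{2} = 1^{2} = 1$)
$j{\left(h \right)} = 6 h$
$\left(\left(-1\right) 2 \left(-3\right) + j{\left(m \right)}\right)^{2} = \left(\left(-1\right) 2 \left(-3\right) + 6 \cdot 1\right)^{2} = \left(\left(-2\right) \left(-3\right) + 6\right)^{2} = \left(6 + 6\right)^{2} = 12^{2} = 144$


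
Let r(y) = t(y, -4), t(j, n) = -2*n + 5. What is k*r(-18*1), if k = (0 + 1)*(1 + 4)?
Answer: 65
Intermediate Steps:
t(j, n) = 5 - 2*n
r(y) = 13 (r(y) = 5 - 2*(-4) = 5 + 8 = 13)
k = 5 (k = 1*5 = 5)
k*r(-18*1) = 5*13 = 65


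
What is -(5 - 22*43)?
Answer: 941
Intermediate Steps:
-(5 - 22*43) = -(5 - 946) = -1*(-941) = 941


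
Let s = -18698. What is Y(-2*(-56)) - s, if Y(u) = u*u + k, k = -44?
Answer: 31198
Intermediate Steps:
Y(u) = -44 + u**2 (Y(u) = u*u - 44 = u**2 - 44 = -44 + u**2)
Y(-2*(-56)) - s = (-44 + (-2*(-56))**2) - 1*(-18698) = (-44 + 112**2) + 18698 = (-44 + 12544) + 18698 = 12500 + 18698 = 31198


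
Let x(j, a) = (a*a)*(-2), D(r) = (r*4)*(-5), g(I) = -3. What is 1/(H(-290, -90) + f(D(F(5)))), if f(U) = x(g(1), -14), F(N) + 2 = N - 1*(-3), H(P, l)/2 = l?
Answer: -1/572 ≈ -0.0017483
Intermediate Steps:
H(P, l) = 2*l
F(N) = 1 + N (F(N) = -2 + (N - 1*(-3)) = -2 + (N + 3) = -2 + (3 + N) = 1 + N)
D(r) = -20*r (D(r) = (4*r)*(-5) = -20*r)
x(j, a) = -2*a² (x(j, a) = a²*(-2) = -2*a²)
f(U) = -392 (f(U) = -2*(-14)² = -2*196 = -392)
1/(H(-290, -90) + f(D(F(5)))) = 1/(2*(-90) - 392) = 1/(-180 - 392) = 1/(-572) = -1/572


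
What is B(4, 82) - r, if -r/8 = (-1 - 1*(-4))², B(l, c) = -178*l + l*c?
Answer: -312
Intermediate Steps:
B(l, c) = -178*l + c*l
r = -72 (r = -8*(-1 - 1*(-4))² = -8*(-1 + 4)² = -8*3² = -8*9 = -72)
B(4, 82) - r = 4*(-178 + 82) - 1*(-72) = 4*(-96) + 72 = -384 + 72 = -312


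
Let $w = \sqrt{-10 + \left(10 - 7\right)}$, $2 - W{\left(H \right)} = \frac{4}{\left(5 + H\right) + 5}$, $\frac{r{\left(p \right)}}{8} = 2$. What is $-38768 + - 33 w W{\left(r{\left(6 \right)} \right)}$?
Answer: $-38768 - \frac{792 i \sqrt{7}}{13} \approx -38768.0 - 161.19 i$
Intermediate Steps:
$r{\left(p \right)} = 16$ ($r{\left(p \right)} = 8 \cdot 2 = 16$)
$W{\left(H \right)} = 2 - \frac{4}{10 + H}$ ($W{\left(H \right)} = 2 - \frac{4}{\left(5 + H\right) + 5} = 2 - \frac{4}{10 + H}$)
$w = i \sqrt{7}$ ($w = \sqrt{-10 + 3} = \sqrt{-7} = i \sqrt{7} \approx 2.6458 i$)
$-38768 + - 33 w W{\left(r{\left(6 \right)} \right)} = -38768 + - 33 i \sqrt{7} \frac{2 \left(8 + 16\right)}{10 + 16} = -38768 + - 33 i \sqrt{7} \cdot 2 \cdot \frac{1}{26} \cdot 24 = -38768 + - 33 i \sqrt{7} \cdot \frac{24}{13} = -38768 - \frac{792 i \sqrt{7}}{13}$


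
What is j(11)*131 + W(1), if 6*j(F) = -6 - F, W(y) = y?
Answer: -2221/6 ≈ -370.17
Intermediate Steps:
j(F) = -1 - F/6 (j(F) = (-6 - F)/6 = -1 - F/6)
j(11)*131 + W(1) = (-1 - 1/6*11)*131 + 1 = (-1 - 11/6)*131 + 1 = -17/6*131 + 1 = -2227/6 + 1 = -2221/6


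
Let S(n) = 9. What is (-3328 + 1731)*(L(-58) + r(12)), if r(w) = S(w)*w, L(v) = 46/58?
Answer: -5038535/29 ≈ -1.7374e+5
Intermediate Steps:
L(v) = 23/29 (L(v) = 46*(1/58) = 23/29)
r(w) = 9*w
(-3328 + 1731)*(L(-58) + r(12)) = (-3328 + 1731)*(23/29 + 9*12) = -1597*(23/29 + 108) = -1597*3155/29 = -5038535/29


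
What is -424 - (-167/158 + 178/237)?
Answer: -200831/474 ≈ -423.69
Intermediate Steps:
-424 - (-167/158 + 178/237) = -424 - 1*(-145/474) = -424 + 145/474 = -200831/474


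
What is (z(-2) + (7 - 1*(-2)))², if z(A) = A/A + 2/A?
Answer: 81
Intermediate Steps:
z(A) = 1 + 2/A
(z(-2) + (7 - 1*(-2)))² = ((2 - 2)/(-2) + (7 - 1*(-2)))² = (-½*0 + (7 + 2))² = (0 + 9)² = 9² = 81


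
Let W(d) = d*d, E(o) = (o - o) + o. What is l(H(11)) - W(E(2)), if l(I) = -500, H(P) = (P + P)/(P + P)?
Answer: -504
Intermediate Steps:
E(o) = o (E(o) = 0 + o = o)
H(P) = 1 (H(P) = (2*P)/((2*P)) = (2*P)*(1/(2*P)) = 1)
W(d) = d**2
l(H(11)) - W(E(2)) = -500 - 1*2**2 = -500 - 1*4 = -500 - 4 = -504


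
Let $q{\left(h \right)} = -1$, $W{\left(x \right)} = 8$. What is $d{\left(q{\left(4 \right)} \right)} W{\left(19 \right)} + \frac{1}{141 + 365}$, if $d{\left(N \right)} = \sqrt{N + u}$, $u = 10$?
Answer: $\frac{12145}{506} \approx 24.002$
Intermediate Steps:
$d{\left(N \right)} = \sqrt{10 + N}$ ($d{\left(N \right)} = \sqrt{N + 10} = \sqrt{10 + N}$)
$d{\left(q{\left(4 \right)} \right)} W{\left(19 \right)} + \frac{1}{141 + 365} = \sqrt{10 - 1} \cdot 8 + \frac{1}{141 + 365} = \sqrt{9} \cdot 8 + \frac{1}{506} = 3 \cdot 8 + \frac{1}{506} = 24 + \frac{1}{506} = \frac{12145}{506}$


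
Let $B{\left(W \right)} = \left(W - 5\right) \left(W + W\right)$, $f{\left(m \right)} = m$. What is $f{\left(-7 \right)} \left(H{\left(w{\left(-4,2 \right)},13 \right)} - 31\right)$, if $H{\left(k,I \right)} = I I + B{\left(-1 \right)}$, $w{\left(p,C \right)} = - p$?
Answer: $-1050$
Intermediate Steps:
$B{\left(W \right)} = 2 W \left(-5 + W\right)$ ($B{\left(W \right)} = \left(-5 + W\right) 2 W = 2 W \left(-5 + W\right)$)
$H{\left(k,I \right)} = 12 + I^{2}$ ($H{\left(k,I \right)} = I I + 2 \left(-1\right) \left(-5 - 1\right) = I^{2} + 2 \left(-1\right) \left(-6\right) = I^{2} + 12 = 12 + I^{2}$)
$f{\left(-7 \right)} \left(H{\left(w{\left(-4,2 \right)},13 \right)} - 31\right) = - 7 \left(\left(12 + 13^{2}\right) - 31\right) = - 7 \left(\left(12 + 169\right) - 31\right) = - 7 \left(181 - 31\right) = \left(-7\right) 150 = -1050$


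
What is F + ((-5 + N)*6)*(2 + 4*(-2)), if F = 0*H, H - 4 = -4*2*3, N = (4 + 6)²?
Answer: -3420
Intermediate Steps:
N = 100 (N = 10² = 100)
H = -20 (H = 4 - 4*2*3 = 4 - 8*3 = 4 - 24 = -20)
F = 0 (F = 0*(-20) = 0)
F + ((-5 + N)*6)*(2 + 4*(-2)) = 0 + ((-5 + 100)*6)*(2 + 4*(-2)) = 0 + (95*6)*(2 - 8) = 0 + 570*(-6) = 0 - 3420 = -3420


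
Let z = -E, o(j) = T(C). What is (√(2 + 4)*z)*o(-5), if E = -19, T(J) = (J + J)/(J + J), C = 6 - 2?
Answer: 19*√6 ≈ 46.540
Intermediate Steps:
C = 4
T(J) = 1 (T(J) = (2*J)/((2*J)) = (2*J)*(1/(2*J)) = 1)
o(j) = 1
z = 19 (z = -1*(-19) = 19)
(√(2 + 4)*z)*o(-5) = (√(2 + 4)*19)*1 = (√6*19)*1 = (19*√6)*1 = 19*√6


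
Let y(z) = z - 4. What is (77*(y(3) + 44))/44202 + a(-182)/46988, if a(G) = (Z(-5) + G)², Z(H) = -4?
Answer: 421197415/519240894 ≈ 0.81118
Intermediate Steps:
y(z) = -4 + z
a(G) = (-4 + G)²
(77*(y(3) + 44))/44202 + a(-182)/46988 = (77*((-4 + 3) + 44))/44202 + (-4 - 182)²/46988 = (77*(-1 + 44))*(1/44202) + (-186)²*(1/46988) = (77*43)*(1/44202) + 34596*(1/46988) = 3311*(1/44202) + 8649/11747 = 3311/44202 + 8649/11747 = 421197415/519240894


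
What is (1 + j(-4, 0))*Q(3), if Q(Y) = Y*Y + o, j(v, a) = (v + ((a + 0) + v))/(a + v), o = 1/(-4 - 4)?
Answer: 213/8 ≈ 26.625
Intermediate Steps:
o = -1/8 (o = 1/(-8) = -1/8 ≈ -0.12500)
j(v, a) = (a + 2*v)/(a + v) (j(v, a) = (v + (a + v))/(a + v) = (a + 2*v)/(a + v))
Q(Y) = -1/8 + Y**2 (Q(Y) = Y*Y - 1/8 = Y**2 - 1/8 = -1/8 + Y**2)
(1 + j(-4, 0))*Q(3) = (1 + (0 + 2*(-4))/(0 - 4))*(-1/8 + 3**2) = (1 + (0 - 8)/(-4))*(-1/8 + 9) = (1 - 1/4*(-8))*(71/8) = (1 + 2)*(71/8) = 3*(71/8) = 213/8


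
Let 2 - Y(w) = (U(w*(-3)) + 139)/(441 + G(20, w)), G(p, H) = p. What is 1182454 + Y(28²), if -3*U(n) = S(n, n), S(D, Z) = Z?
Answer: 545111293/461 ≈ 1.1825e+6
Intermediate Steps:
U(n) = -n/3
Y(w) = 783/461 - w/461 (Y(w) = 2 - (-w*(-3)/3 + 139)/(441 + 20) = 2 - (-(-1)*w + 139)/461 = 2 - (w + 139)/461 = 2 - (139 + w)/461 = 2 - (139/461 + w/461) = 2 + (-139/461 - w/461) = 783/461 - w/461)
1182454 + Y(28²) = 1182454 + (783/461 - 1/461*28²) = 1182454 + (783/461 - 1/461*784) = 1182454 + (783/461 - 784/461) = 1182454 - 1/461 = 545111293/461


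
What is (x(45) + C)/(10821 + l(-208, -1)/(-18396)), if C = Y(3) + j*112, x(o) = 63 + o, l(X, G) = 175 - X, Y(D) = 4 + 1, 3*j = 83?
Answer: 59081820/199062733 ≈ 0.29680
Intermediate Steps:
j = 83/3 (j = (⅓)*83 = 83/3 ≈ 27.667)
Y(D) = 5
C = 9311/3 (C = 5 + (83/3)*112 = 5 + 9296/3 = 9311/3 ≈ 3103.7)
(x(45) + C)/(10821 + l(-208, -1)/(-18396)) = ((63 + 45) + 9311/3)/(10821 + (175 - 1*(-208))/(-18396)) = (108 + 9311/3)/(10821 + (175 + 208)*(-1/18396)) = 9635/(3*(10821 + 383*(-1/18396))) = 9635/(3*(10821 - 383/18396)) = 9635/(3*(199062733/18396)) = (9635/3)*(18396/199062733) = 59081820/199062733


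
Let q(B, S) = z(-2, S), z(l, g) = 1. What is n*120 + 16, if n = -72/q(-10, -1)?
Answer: -8624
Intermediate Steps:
q(B, S) = 1
n = -72 (n = -72/1 = -72*1 = -72)
n*120 + 16 = -72*120 + 16 = -8640 + 16 = -8624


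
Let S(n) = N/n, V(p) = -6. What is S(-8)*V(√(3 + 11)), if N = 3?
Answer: 9/4 ≈ 2.2500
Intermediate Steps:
S(n) = 3/n
S(-8)*V(√(3 + 11)) = (3/(-8))*(-6) = (3*(-⅛))*(-6) = -3/8*(-6) = 9/4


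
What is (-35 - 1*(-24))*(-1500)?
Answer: 16500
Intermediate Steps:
(-35 - 1*(-24))*(-1500) = (-35 + 24)*(-1500) = -11*(-1500) = 16500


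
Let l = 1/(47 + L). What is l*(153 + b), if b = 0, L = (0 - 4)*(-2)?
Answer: 153/55 ≈ 2.7818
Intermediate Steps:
L = 8 (L = -4*(-2) = 8)
l = 1/55 (l = 1/(47 + 8) = 1/55 ≈ 0.018182)
l*(153 + b) = (153 + 0)/55 = (1/55)*153 = 153/55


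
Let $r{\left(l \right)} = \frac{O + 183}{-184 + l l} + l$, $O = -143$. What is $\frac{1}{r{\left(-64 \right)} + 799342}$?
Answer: $\frac{489}{390846947} \approx 1.2511 \cdot 10^{-6}$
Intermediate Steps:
$r{\left(l \right)} = l + \frac{40}{-184 + l^{2}}$ ($r{\left(l \right)} = \frac{-143 + 183}{-184 + l l} + l = \frac{40}{-184 + l^{2}} + l = l + \frac{40}{-184 + l^{2}}$)
$\frac{1}{r{\left(-64 \right)} + 799342} = \frac{1}{\frac{40 + \left(-64\right)^{3} - -11776}{-184 + \left(-64\right)^{2}} + 799342} = \frac{1}{\frac{40 - 262144 + 11776}{-184 + 4096} + 799342} = \frac{1}{\frac{1}{3912} \left(-250328\right) + 799342} = \frac{1}{- \frac{31291}{489} + 799342} = \frac{1}{\frac{390846947}{489}} = \frac{489}{390846947}$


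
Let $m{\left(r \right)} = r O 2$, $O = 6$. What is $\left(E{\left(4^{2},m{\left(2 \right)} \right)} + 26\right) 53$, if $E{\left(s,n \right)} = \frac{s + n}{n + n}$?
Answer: $\frac{8533}{6} \approx 1422.2$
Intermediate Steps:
$m{\left(r \right)} = 12 r$ ($m{\left(r \right)} = r 6 \cdot 2 = 6 r 2 = 12 r$)
$E{\left(s,n \right)} = \frac{n + s}{2 n}$
$\left(E{\left(4^{2},m{\left(2 \right)} \right)} + 26\right) 53 = \left(\frac{12 \cdot 2 + 4^{2}}{2 \cdot 12 \cdot 2} + 26\right) 53 = \left(\frac{24 + 16}{2 \cdot 24} + 26\right) 53 = \left(\frac{1}{2} \cdot \frac{1}{24} \cdot 40 + 26\right) 53 = \left(\frac{5}{6} + 26\right) 53 = \frac{161}{6} \cdot 53 = \frac{8533}{6}$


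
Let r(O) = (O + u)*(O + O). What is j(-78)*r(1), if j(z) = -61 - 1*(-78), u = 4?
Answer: 170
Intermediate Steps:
j(z) = 17 (j(z) = -61 + 78 = 17)
r(O) = 2*O*(4 + O) (r(O) = (O + 4)*(O + O) = (4 + O)*(2*O) = 2*O*(4 + O))
j(-78)*r(1) = 17*(2*1*(4 + 1)) = 17*(2*1*5) = 17*10 = 170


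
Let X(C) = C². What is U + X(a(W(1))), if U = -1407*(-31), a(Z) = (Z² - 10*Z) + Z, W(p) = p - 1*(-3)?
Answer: 44017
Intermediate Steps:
W(p) = 3 + p (W(p) = p + 3 = 3 + p)
a(Z) = Z² - 9*Z
U = 43617
U + X(a(W(1))) = 43617 + ((3 + 1)*(-9 + (3 + 1)))² = 43617 + (4*(-9 + 4))² = 43617 + (4*(-5))² = 43617 + (-20)² = 43617 + 400 = 44017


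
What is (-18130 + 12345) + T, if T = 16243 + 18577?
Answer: 29035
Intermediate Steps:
T = 34820
(-18130 + 12345) + T = (-18130 + 12345) + 34820 = -5785 + 34820 = 29035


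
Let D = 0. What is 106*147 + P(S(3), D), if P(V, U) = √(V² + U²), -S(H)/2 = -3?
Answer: 15588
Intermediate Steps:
S(H) = 6 (S(H) = -2*(-3) = 6)
P(V, U) = √(U² + V²)
106*147 + P(S(3), D) = 106*147 + √(0² + 6²) = 15582 + √(0 + 36) = 15582 + √36 = 15582 + 6 = 15588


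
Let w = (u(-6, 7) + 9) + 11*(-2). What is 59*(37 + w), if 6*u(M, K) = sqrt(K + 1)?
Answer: 1416 + 59*sqrt(2)/3 ≈ 1443.8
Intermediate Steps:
u(M, K) = sqrt(1 + K)/6 (u(M, K) = sqrt(K + 1)/6 = sqrt(1 + K)/6)
w = -13 + sqrt(2)/3 (w = (sqrt(1 + 7)/6 + 9) + 11*(-2) = (sqrt(8)/6 + 9) - 22 = ((2*sqrt(2))/6 + 9) - 22 = (sqrt(2)/3 + 9) - 22 = (9 + sqrt(2)/3) - 22 = -13 + sqrt(2)/3 ≈ -12.529)
59*(37 + w) = 59*(37 + (-13 + sqrt(2)/3)) = 59*(24 + sqrt(2)/3) = 1416 + 59*sqrt(2)/3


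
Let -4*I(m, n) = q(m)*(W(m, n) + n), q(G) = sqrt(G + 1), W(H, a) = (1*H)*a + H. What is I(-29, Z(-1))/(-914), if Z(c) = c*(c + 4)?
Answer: 55*I*sqrt(7)/1828 ≈ 0.079604*I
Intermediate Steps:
W(H, a) = H + H*a (W(H, a) = H*a + H = H + H*a)
q(G) = sqrt(1 + G)
Z(c) = c*(4 + c)
I(m, n) = -sqrt(1 + m)*(n + m*(1 + n))/4 (I(m, n) = -sqrt(1 + m)*(m*(1 + n) + n)/4 = -sqrt(1 + m)*(n + m*(1 + n))/4)
I(-29, Z(-1))/(-914) = (sqrt(1 - 29)*(-(-1)*(4 - 1) - 1*(-29)*(1 - (4 - 1)))/4)/(-914) = (sqrt(-28)*(-(-1)*3 - 1*(-29)*(1 - 1*3))/4)*(-1/914) = ((2*I*sqrt(7))*(-1*(-3) - 1*(-29)*(1 - 3))/4)*(-1/914) = ((2*I*sqrt(7))*(3 - 1*(-29)*(-2))/4)*(-1/914) = ((2*I*sqrt(7))*(3 - 58)/4)*(-1/914) = ((1/4)*(2*I*sqrt(7))*(-55))*(-1/914) = -55*I*sqrt(7)/2*(-1/914) = 55*I*sqrt(7)/1828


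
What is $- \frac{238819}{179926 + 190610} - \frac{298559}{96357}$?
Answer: $- \frac{44546246669}{11901245784} \approx -3.743$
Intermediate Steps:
$- \frac{238819}{179926 + 190610} - \frac{298559}{96357} = - \frac{238819}{370536} - \frac{298559}{96357} = - \frac{44546246669}{11901245784}$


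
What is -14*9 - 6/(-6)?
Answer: -125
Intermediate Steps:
-14*9 - 6/(-6) = -126 - 6*(-⅙) = -126 + 1 = -125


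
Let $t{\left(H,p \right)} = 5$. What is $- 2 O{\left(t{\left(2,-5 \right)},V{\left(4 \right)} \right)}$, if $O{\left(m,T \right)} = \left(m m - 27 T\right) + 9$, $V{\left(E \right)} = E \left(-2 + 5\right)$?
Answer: $580$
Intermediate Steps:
$V{\left(E \right)} = 3 E$ ($V{\left(E \right)} = E 3 = 3 E$)
$O{\left(m,T \right)} = 9 + m^{2} - 27 T$ ($O{\left(m,T \right)} = \left(m^{2} - 27 T\right) + 9 = 9 + m^{2} - 27 T$)
$- 2 O{\left(t{\left(2,-5 \right)},V{\left(4 \right)} \right)} = - 2 \left(9 + 5^{2} - 27 \cdot 3 \cdot 4\right) = - 2 \left(9 + 25 - 324\right) = \left(-2\right) \left(-290\right) = 580$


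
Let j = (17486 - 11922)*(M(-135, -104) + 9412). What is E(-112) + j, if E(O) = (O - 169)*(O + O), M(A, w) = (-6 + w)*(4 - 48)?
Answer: 79361072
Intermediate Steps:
M(A, w) = 264 - 44*w (M(A, w) = (-6 + w)*(-44) = 264 - 44*w)
E(O) = 2*O*(-169 + O) (E(O) = (-169 + O)*(2*O) = 2*O*(-169 + O))
j = 79298128 (j = (17486 - 11922)*((264 - 44*(-104)) + 9412) = 5564*((264 + 4576) + 9412) = 5564*(4840 + 9412) = 5564*14252 = 79298128)
E(-112) + j = 2*(-112)*(-169 - 112) + 79298128 = 2*(-112)*(-281) + 79298128 = 62944 + 79298128 = 79361072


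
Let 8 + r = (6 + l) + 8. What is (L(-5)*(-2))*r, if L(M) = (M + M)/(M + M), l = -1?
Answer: -10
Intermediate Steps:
L(M) = 1 (L(M) = (2*M)/((2*M)) = (2*M)*(1/(2*M)) = 1)
r = 5 (r = -8 + ((6 - 1) + 8) = -8 + (5 + 8) = -8 + 13 = 5)
(L(-5)*(-2))*r = (1*(-2))*5 = -2*5 = -10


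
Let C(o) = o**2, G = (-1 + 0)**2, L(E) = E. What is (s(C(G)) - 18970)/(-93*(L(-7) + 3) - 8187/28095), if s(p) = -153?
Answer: -179086895/3481051 ≈ -51.446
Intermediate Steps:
G = 1 (G = (-1)**2 = 1)
(s(C(G)) - 18970)/(-93*(L(-7) + 3) - 8187/28095) = (-153 - 18970)/(-93*(-7 + 3) - 8187/28095) = -19123/(-93*(-4) - 8187*1/28095) = -19123/(372 - 2729/9365) = -19123/3481051/9365 = -19123*9365/3481051 = -179086895/3481051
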